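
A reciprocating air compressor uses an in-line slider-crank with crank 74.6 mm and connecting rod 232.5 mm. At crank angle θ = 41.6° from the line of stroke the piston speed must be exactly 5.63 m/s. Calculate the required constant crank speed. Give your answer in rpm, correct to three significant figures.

For an in-line slider-crank, |v_piston| = rω|sinθ|·[1 + r cosθ/√(L² − r² sin²θ)].
With r = 0.0746 m, L = 0.2325 m, θ = 41.6°: the bracketed kinematic factor |dx/dθ| = 0.061692 m.
ω = v/|dx/dθ| = 5.63/0.061692 = 91.26 rad/s.
N = 60ω/(2π) = 871.47 rpm.

871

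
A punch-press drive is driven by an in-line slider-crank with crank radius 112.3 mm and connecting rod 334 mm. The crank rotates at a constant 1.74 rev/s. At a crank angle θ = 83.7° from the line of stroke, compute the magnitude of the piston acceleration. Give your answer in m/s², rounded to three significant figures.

ω = 2π·1.74 = 10.93 rad/s
x(θ) = r cosθ + √(L² − r² sin²θ); with ω constant, a = ω²·d²x/dθ².
d²x/dθ² = −r cosθ − r²(cos2θ)/√u − r⁴ sin²2θ/(4u^{3/2}),  u = L² − r² sin²θ = 0.0990966 m².
Substituting r = 0.1123 m, L = 0.334 m, θ = 83.7°: d²x/dθ² = +0.026713 m.
a = ω²·d²x/dθ² = (10.93)²·(+0.026713) = +3.1929 m/s²;  |a| = 3.1929 m/s².

3.19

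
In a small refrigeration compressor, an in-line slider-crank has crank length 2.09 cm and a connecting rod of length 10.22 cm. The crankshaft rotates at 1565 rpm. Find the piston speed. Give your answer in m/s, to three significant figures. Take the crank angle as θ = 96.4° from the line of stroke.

3.32

ω = 2π·1565/60 = 163.9 rad/s
For an in-line slider-crank, x = r cosθ + √(L² − r² sin²θ), so v = −rω sinθ·[1 + r cosθ/√(L² − r² sin²θ)].
With r = 0.0209 m, L = 0.1022 m, θ = 96.4°: √(L² − r² sin²θ) = 0.10007 m.
v = −0.0209·163.9·0.99377·[1 + 0.0209·-0.11147/0.10007] = -3.3246 m/s.
|v| = 3.3246 m/s.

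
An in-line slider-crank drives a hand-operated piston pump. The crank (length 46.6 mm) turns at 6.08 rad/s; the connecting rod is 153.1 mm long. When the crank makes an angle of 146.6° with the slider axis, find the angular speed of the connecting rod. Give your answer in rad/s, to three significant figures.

1.57

ω = 6.08 rad/s
The rod makes angle φ with the slider axis where L sinφ = r sinθ; differentiating, L cosφ·φ̇ = r ω cosθ.
L cosφ = √(L² − r² sin²θ) = 0.15094 m.
|ω_rod| = r ω |cosθ| / √(L² − r² sin²θ) = 0.0466·6.08·0.83485/0.15094 = 1.5671 rad/s.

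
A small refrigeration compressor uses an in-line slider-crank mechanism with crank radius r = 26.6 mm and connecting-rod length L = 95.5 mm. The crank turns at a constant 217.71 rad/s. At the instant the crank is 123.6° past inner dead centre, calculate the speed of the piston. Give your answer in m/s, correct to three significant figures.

4.06

ω = 217.7 rad/s
For an in-line slider-crank, x = r cosθ + √(L² − r² sin²θ), so v = −rω sinθ·[1 + r cosθ/√(L² − r² sin²θ)].
With r = 0.0266 m, L = 0.0955 m, θ = 123.6°: √(L² − r² sin²θ) = 0.092894 m.
v = −0.0266·217.7·0.83292·[1 + 0.0266·-0.55339/0.092894] = -4.0592 m/s.
|v| = 4.0592 m/s.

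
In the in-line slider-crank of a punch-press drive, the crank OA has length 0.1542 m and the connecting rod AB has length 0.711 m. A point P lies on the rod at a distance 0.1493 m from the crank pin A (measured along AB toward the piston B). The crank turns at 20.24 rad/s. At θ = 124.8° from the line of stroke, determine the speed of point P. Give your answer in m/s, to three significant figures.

ω = 20.24 rad/s.  Crank-pin speed |V_A| = rω = 3.121 m/s, perpendicular to OA.
Rod angle: sinφ = −(r/L) sinθ ⇒ φ = -10.258°; ω_rod = −rω cosθ/√(L²−r²sin²θ) = +2.5459 rad/s.
V_P = V_A + ω_rod × AP, with AP = 0.1493 m along the rod.
Components: V_Px = −rω sinθ − a·ω_rod·sinφ = -2.4951 m/s;  V_Py = rω cosθ + a·ω_rod·cosφ = -1.4072 m/s.
|V_P| = √(V_Px² + V_Py²) = 2.8646 m/s.

2.86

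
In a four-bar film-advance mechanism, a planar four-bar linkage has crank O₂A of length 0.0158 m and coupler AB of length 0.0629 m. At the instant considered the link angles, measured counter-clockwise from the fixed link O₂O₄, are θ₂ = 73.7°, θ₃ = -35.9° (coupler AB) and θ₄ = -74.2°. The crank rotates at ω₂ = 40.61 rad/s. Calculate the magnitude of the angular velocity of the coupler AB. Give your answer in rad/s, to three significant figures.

8.75

ω₂ = 40.61 rad/s
Differentiating the loop-closure r₂e^{iθ₂}+r₃e^{iθ₃}=r₁+r₄e^{iθ₄} gives r₂ω₂e^{iθ₂}+r₃ω₃e^{iθ₃}=r₄ω₄e^{iθ₄}.
Eliminating the other unknown: ω₃ = r₂ω₂ sin(θ₄−θ₂) / [r₃ sin(θ₃−θ₄)].
Numerator sine = -0.53140; denominator sine = +0.61978.
Result = 0.0158·40.61·(-0.53140) / (0.0629·(+0.61978)) = -8.7463 rad/s; magnitude 8.7463 rad/s.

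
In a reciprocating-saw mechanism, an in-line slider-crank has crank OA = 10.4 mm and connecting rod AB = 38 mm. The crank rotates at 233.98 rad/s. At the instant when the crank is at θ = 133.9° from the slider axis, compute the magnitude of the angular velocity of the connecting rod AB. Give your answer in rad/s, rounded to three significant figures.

45.3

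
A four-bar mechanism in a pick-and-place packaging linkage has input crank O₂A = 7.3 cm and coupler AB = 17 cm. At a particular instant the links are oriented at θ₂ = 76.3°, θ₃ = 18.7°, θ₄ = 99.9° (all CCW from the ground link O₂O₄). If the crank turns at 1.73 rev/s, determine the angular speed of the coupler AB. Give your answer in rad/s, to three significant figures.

1.89

ω₂ = 10.87 rad/s (from 1.73 rev/s).
Differentiating the loop-closure r₂e^{iθ₂}+r₃e^{iθ₃}=r₁+r₄e^{iθ₄} gives r₂ω₂e^{iθ₂}+r₃ω₃e^{iθ₃}=r₄ω₄e^{iθ₄}.
Eliminating the other unknown: ω₃ = r₂ω₂ sin(θ₄−θ₂) / [r₃ sin(θ₃−θ₄)].
Numerator sine = +0.40035; denominator sine = -0.98823.
Result = 0.073·10.87·(+0.40035) / (0.17·(-0.98823)) = -1.891 rad/s; magnitude 1.891 rad/s.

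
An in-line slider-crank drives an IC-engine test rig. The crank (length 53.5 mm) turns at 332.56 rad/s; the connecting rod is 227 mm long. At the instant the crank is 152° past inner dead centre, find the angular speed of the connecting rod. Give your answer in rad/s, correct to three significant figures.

69.6

ω = 332.6 rad/s
The rod makes angle φ with the slider axis where L sinφ = r sinθ; differentiating, L cosφ·φ̇ = r ω cosθ.
L cosφ = √(L² − r² sin²θ) = 0.22561 m.
|ω_rod| = r ω |cosθ| / √(L² − r² sin²θ) = 0.0535·332.6·0.88295/0.22561 = 69.632 rad/s.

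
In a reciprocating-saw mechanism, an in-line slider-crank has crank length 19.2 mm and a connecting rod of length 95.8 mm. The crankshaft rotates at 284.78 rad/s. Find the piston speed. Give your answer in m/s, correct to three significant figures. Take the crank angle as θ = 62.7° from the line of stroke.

ω = 284.8 rad/s
For an in-line slider-crank, x = r cosθ + √(L² − r² sin²θ), so v = −rω sinθ·[1 + r cosθ/√(L² − r² sin²θ)].
With r = 0.0192 m, L = 0.0958 m, θ = 62.7°: √(L² − r² sin²θ) = 0.094268 m.
v = −0.0192·284.8·0.88862·[1 + 0.0192·0.45865/0.094268] = -5.3126 m/s.
|v| = 5.3126 m/s.

5.31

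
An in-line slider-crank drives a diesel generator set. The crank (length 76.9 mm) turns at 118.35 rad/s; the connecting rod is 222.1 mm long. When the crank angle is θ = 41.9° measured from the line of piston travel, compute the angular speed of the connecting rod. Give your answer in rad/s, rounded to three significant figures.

31.3

ω = 118.3 rad/s
The rod makes angle φ with the slider axis where L sinφ = r sinθ; differentiating, L cosφ·φ̇ = r ω cosθ.
L cosφ = √(L² − r² sin²θ) = 0.21608 m.
|ω_rod| = r ω |cosθ| / √(L² − r² sin²θ) = 0.0769·118.3·0.74431/0.21608 = 31.35 rad/s.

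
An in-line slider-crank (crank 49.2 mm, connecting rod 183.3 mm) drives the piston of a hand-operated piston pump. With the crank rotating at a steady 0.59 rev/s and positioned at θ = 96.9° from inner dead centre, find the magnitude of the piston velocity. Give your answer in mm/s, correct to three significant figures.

ω = 2π·0.59 = 3.707 rad/s
For an in-line slider-crank, x = r cosθ + √(L² − r² sin²θ), so v = −rω sinθ·[1 + r cosθ/√(L² − r² sin²θ)].
With r = 0.0492 m, L = 0.1833 m, θ = 96.9°: √(L² − r² sin²θ) = 0.17667 m.
v = −0.0492·3.707·0.99276·[1 + 0.0492·-0.12014/0.17667] = -0.17501 m/s.
|v| = 0.17501 m/s = 175.01 mm/s.

175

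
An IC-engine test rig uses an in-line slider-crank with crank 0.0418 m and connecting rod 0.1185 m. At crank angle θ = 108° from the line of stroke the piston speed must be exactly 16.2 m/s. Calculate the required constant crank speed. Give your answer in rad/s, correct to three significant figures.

461

For an in-line slider-crank, |v_piston| = rω|sinθ|·[1 + r cosθ/√(L² − r² sin²θ)].
With r = 0.0418 m, L = 0.1185 m, θ = 108°: the bracketed kinematic factor |dx/dθ| = 0.035154 m.
ω = v/|dx/dθ| = 16.2/0.035154 = 460.83 rad/s.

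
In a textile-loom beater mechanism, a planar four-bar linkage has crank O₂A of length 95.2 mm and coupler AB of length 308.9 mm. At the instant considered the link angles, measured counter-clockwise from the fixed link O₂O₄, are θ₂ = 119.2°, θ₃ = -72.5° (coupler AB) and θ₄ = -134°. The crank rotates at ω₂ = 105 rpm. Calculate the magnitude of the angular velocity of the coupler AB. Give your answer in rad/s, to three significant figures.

3.69

ω₂ = 11 rad/s (from 105 rpm).
Differentiating the loop-closure r₂e^{iθ₂}+r₃e^{iθ₃}=r₁+r₄e^{iθ₄} gives r₂ω₂e^{iθ₂}+r₃ω₃e^{iθ₃}=r₄ω₄e^{iθ₄}.
Eliminating the other unknown: ω₃ = r₂ω₂ sin(θ₄−θ₂) / [r₃ sin(θ₃−θ₄)].
Numerator sine = +0.95732; denominator sine = +0.87882.
Result = 0.0952·11·(+0.95732) / (0.3089·(+0.87882)) = +3.6914 rad/s; magnitude 3.6914 rad/s.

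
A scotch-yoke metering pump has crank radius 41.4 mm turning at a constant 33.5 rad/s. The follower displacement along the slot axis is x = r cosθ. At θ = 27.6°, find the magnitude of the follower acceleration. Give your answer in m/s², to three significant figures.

41.2

ω = 33.5 rad/s
x = r cosθ ⇒ ẍ = −rω² cosθ (ω constant).
|a| = rω²|cosθ| = 0.0414·(33.5)²·|cos 27.6°| = 41.174 m/s².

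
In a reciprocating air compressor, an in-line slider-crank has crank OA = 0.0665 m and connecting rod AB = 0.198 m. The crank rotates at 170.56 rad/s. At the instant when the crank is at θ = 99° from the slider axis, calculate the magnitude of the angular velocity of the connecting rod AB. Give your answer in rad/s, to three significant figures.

ω = 170.6 rad/s
The rod makes angle φ with the slider axis where L sinφ = r sinθ; differentiating, L cosφ·φ̇ = r ω cosθ.
L cosφ = √(L² − r² sin²θ) = 0.18679 m.
|ω_rod| = r ω |cosθ| / √(L² − r² sin²θ) = 0.0665·170.6·0.15643/0.18679 = 9.4991 rad/s.

9.50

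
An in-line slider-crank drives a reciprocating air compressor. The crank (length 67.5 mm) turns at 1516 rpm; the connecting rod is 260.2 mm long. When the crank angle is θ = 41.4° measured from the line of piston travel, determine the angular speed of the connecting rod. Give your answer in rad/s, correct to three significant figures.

31.4

ω = 158.8 rad/s (converted from 1516 rpm).
The rod makes angle φ with the slider axis where L sinφ = r sinθ; differentiating, L cosφ·φ̇ = r ω cosθ.
L cosφ = √(L² − r² sin²θ) = 0.25634 m.
|ω_rod| = r ω |cosθ| / √(L² − r² sin²θ) = 0.0675·158.8·0.75011/0.25634 = 31.357 rad/s.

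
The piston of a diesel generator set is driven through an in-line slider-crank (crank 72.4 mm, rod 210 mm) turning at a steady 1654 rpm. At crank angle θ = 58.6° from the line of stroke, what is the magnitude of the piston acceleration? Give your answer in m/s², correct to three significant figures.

794

ω = 2π·1654/60 = 173.2 rad/s
x(θ) = r cosθ + √(L² − r² sin²θ); with ω constant, a = ω²·d²x/dθ².
d²x/dθ² = −r cosθ − r²(cos2θ)/√u − r⁴ sin²2θ/(4u^{3/2}),  u = L² − r² sin²θ = 0.0402811 m².
Substituting r = 0.0724 m, L = 0.21 m, θ = 58.6°: d²x/dθ² = -0.026455 m.
a = ω²·d²x/dθ² = (173.2)²·(-0.026455) = -793.67 m/s²;  |a| = 793.67 m/s².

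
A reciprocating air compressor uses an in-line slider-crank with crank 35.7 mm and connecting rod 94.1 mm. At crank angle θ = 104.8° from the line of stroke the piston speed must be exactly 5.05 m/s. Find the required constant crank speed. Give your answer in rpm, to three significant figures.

For an in-line slider-crank, |v_piston| = rω|sinθ|·[1 + r cosθ/√(L² − r² sin²θ)].
With r = 0.0357 m, L = 0.0941 m, θ = 104.8°: the bracketed kinematic factor |dx/dθ| = 0.03092 m.
ω = v/|dx/dθ| = 5.05/0.03092 = 163.32 rad/s.
N = 60ω/(2π) = 1559.6 rpm.

1560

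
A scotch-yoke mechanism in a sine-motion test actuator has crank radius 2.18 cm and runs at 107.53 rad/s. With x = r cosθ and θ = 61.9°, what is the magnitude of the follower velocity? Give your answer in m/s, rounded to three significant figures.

ω = 107.5 rad/s
x = r cosθ ⇒ ẋ = −rω sinθ.
|v| = rω|sinθ| = 0.0218·107.5·|sin 61.9°| = 2.0678 m/s.

2.07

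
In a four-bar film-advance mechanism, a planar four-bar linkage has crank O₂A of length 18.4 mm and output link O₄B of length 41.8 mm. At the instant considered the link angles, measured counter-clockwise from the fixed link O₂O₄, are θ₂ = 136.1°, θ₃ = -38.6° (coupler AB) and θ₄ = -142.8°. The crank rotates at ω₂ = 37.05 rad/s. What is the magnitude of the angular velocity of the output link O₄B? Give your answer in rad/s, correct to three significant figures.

ω₂ = 37.05 rad/s
Differentiating the loop-closure r₂e^{iθ₂}+r₃e^{iθ₃}=r₁+r₄e^{iθ₄} gives r₂ω₂e^{iθ₂}+r₃ω₃e^{iθ₃}=r₄ω₄e^{iθ₄}.
Eliminating the other unknown: ω₄ = r₂ω₂ sin(θ₂−θ₃) / [r₄ sin(θ₄−θ₃)].
Numerator sine = +0.09237; denominator sine = -0.96945.
Result = 0.0184·37.05·(+0.09237) / (0.0418·(-0.96945)) = -1.554 rad/s; magnitude 1.554 rad/s.

1.55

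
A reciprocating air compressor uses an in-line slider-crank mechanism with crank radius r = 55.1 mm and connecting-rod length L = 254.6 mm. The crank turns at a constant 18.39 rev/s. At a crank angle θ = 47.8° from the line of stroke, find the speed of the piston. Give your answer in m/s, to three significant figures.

ω = 2π·18.4 = 115.5 rad/s
For an in-line slider-crank, x = r cosθ + √(L² − r² sin²θ), so v = −rω sinθ·[1 + r cosθ/√(L² − r² sin²θ)].
With r = 0.0551 m, L = 0.2546 m, θ = 47.8°: √(L² − r² sin²θ) = 0.25131 m.
v = −0.0551·115.5·0.74080·[1 + 0.0551·0.67172/0.25131] = -5.4111 m/s.
|v| = 5.4111 m/s.

5.41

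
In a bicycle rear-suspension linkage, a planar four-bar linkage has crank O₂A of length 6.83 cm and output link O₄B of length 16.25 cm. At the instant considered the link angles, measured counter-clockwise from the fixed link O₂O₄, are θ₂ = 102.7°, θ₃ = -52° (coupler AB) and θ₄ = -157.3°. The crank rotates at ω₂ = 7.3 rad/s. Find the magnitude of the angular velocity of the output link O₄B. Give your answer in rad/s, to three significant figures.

1.36

ω₂ = 7.3 rad/s
Differentiating the loop-closure r₂e^{iθ₂}+r₃e^{iθ₃}=r₁+r₄e^{iθ₄} gives r₂ω₂e^{iθ₂}+r₃ω₃e^{iθ₃}=r₄ω₄e^{iθ₄}.
Eliminating the other unknown: ω₄ = r₂ω₂ sin(θ₂−θ₃) / [r₄ sin(θ₄−θ₃)].
Numerator sine = +0.42736; denominator sine = -0.96456.
Result = 0.0683·7.3·(+0.42736) / (0.1625·(-0.96456)) = -1.3594 rad/s; magnitude 1.3594 rad/s.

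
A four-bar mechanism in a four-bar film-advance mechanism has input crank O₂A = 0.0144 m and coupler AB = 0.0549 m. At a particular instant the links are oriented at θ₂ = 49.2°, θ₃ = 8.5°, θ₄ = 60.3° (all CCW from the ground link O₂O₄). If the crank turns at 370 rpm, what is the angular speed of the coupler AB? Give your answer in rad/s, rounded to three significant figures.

2.49

ω₂ = 38.75 rad/s (from 370 rpm).
Differentiating the loop-closure r₂e^{iθ₂}+r₃e^{iθ₃}=r₁+r₄e^{iθ₄} gives r₂ω₂e^{iθ₂}+r₃ω₃e^{iθ₃}=r₄ω₄e^{iθ₄}.
Eliminating the other unknown: ω₃ = r₂ω₂ sin(θ₄−θ₂) / [r₃ sin(θ₃−θ₄)].
Numerator sine = +0.19252; denominator sine = -0.78586.
Result = 0.0144·38.75·(+0.19252) / (0.0549·(-0.78586)) = -2.4898 rad/s; magnitude 2.4898 rad/s.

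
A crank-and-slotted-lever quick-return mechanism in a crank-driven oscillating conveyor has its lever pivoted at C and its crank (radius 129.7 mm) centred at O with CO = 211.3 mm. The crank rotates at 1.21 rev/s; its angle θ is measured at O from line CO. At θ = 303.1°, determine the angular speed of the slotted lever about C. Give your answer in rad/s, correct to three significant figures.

2.64

ω = 7.603 rad/s (from 1.21 rev/s).
Crank pin A relative to C: A = (d + r cosθ, r sinθ); lever angle φ = atan2(r sinθ, d + r cosθ).
Differentiating tanφ: φ̇ = rω(d cosθ + r)/(d² + r² + 2dr cosθ).
d² + r² + 2dr cosθ = |CA|² = 0.0914023 m²;  d cosθ + r = +0.24509 m.
|ω_lever| = |0.1297·7.603·+0.24509| / 0.0914023 = 2.6441 rad/s.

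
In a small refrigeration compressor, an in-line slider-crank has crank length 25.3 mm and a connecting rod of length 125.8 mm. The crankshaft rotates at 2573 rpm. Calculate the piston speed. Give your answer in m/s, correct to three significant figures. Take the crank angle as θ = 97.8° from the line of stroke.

ω = 2π·2573/60 = 269.4 rad/s
For an in-line slider-crank, x = r cosθ + √(L² − r² sin²θ), so v = −rω sinθ·[1 + r cosθ/√(L² − r² sin²θ)].
With r = 0.0253 m, L = 0.1258 m, θ = 97.8°: √(L² − r² sin²θ) = 0.12328 m.
v = −0.0253·269.4·0.99075·[1 + 0.0253·-0.13572/0.12328] = -6.5657 m/s.
|v| = 6.5657 m/s.

6.57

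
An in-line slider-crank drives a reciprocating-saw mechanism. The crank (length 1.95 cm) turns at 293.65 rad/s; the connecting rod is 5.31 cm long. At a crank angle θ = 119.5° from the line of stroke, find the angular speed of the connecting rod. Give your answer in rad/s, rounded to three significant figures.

ω = 293.6 rad/s
The rod makes angle φ with the slider axis where L sinφ = r sinθ; differentiating, L cosφ·φ̇ = r ω cosθ.
L cosφ = √(L² − r² sin²θ) = 0.050315 m.
|ω_rod| = r ω |cosθ| / √(L² − r² sin²θ) = 0.0195·293.6·0.49242/0.050315 = 56.041 rad/s.

56.0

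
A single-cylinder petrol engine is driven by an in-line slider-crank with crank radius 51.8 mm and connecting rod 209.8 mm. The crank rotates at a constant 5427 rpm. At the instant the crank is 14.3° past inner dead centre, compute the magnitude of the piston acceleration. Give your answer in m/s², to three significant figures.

ω = 2π·5427/60 = 568.3 rad/s
x(θ) = r cosθ + √(L² − r² sin²θ); with ω constant, a = ω²·d²x/dθ².
d²x/dθ² = −r cosθ − r²(cos2θ)/√u − r⁴ sin²2θ/(4u^{3/2}),  u = L² − r² sin²θ = 0.0438523 m².
Substituting r = 0.0518 m, L = 0.2098 m, θ = 14.3°: d²x/dθ² = -0.06149 m.
a = ω²·d²x/dθ² = (568.3)²·(-0.06149) = -19860 m/s²;  |a| = 19860 m/s².

19900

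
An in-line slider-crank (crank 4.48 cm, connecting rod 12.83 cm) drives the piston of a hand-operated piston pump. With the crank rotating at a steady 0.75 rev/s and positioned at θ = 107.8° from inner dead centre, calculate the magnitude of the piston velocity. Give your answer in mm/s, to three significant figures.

178

ω = 2π·0.75 = 4.712 rad/s
For an in-line slider-crank, x = r cosθ + √(L² − r² sin²θ), so v = −rω sinθ·[1 + r cosθ/√(L² − r² sin²θ)].
With r = 0.0448 m, L = 0.1283 m, θ = 107.8°: √(L² − r² sin²θ) = 0.121 m.
v = −0.0448·4.712·0.95213·[1 + 0.0448·-0.30570/0.121] = -0.17826 m/s.
|v| = 0.17826 m/s = 178.26 mm/s.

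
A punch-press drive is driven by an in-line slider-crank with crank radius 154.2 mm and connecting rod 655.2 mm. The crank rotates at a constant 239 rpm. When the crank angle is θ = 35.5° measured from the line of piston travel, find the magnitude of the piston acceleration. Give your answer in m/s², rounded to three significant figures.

86.4

ω = 2π·239/60 = 25.03 rad/s
x(θ) = r cosθ + √(L² − r² sin²θ); with ω constant, a = ω²·d²x/dθ².
d²x/dθ² = −r cosθ − r²(cos2θ)/√u − r⁴ sin²2θ/(4u^{3/2}),  u = L² − r² sin²θ = 0.421269 m².
Substituting r = 0.1542 m, L = 0.6552 m, θ = 35.5°: d²x/dθ² = -0.13793 m.
a = ω²·d²x/dθ² = (25.03)²·(-0.13793) = -86.397 m/s²;  |a| = 86.397 m/s².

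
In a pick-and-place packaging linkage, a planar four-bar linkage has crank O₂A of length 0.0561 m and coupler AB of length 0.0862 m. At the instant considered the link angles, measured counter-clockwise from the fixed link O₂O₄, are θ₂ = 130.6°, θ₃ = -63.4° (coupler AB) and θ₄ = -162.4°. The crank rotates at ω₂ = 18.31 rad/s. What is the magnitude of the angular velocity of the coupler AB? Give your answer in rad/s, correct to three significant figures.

11.1

ω₂ = 18.31 rad/s
Differentiating the loop-closure r₂e^{iθ₂}+r₃e^{iθ₃}=r₁+r₄e^{iθ₄} gives r₂ω₂e^{iθ₂}+r₃ω₃e^{iθ₃}=r₄ω₄e^{iθ₄}.
Eliminating the other unknown: ω₃ = r₂ω₂ sin(θ₄−θ₂) / [r₃ sin(θ₃−θ₄)].
Numerator sine = +0.92050; denominator sine = +0.98769.
Result = 0.0561·18.31·(+0.92050) / (0.0862·(+0.98769)) = +11.106 rad/s; magnitude 11.106 rad/s.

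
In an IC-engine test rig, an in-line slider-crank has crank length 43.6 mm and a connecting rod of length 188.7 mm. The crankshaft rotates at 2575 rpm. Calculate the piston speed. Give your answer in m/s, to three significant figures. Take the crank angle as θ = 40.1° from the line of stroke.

8.93

ω = 2π·2575/60 = 269.7 rad/s
For an in-line slider-crank, x = r cosθ + √(L² − r² sin²θ), so v = −rω sinθ·[1 + r cosθ/√(L² − r² sin²θ)].
With r = 0.0436 m, L = 0.1887 m, θ = 40.1°: √(L² − r² sin²θ) = 0.1866 m.
v = −0.0436·269.7·0.64412·[1 + 0.0436·0.76492/0.1866] = -8.9264 m/s.
|v| = 8.9264 m/s.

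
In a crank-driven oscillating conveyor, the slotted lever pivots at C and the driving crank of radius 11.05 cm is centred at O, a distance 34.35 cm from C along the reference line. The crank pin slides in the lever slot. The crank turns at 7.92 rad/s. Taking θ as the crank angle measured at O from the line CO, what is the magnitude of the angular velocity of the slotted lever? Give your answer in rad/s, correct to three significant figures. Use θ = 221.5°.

1.75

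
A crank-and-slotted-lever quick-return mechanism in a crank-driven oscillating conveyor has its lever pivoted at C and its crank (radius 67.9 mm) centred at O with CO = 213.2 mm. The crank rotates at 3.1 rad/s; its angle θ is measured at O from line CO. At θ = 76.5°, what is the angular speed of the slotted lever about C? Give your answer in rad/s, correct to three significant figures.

0.436

ω = 3.1 rad/s
Crank pin A relative to C: A = (d + r cosθ, r sinθ); lever angle φ = atan2(r sinθ, d + r cosθ).
Differentiating tanφ: φ̇ = rω(d cosθ + r)/(d² + r² + 2dr cosθ).
d² + r² + 2dr cosθ = |CA|² = 0.0568235 m²;  d cosθ + r = +0.11767 m.
|ω_lever| = |0.0679·3.1·+0.11767| / 0.0568235 = 0.43588 rad/s.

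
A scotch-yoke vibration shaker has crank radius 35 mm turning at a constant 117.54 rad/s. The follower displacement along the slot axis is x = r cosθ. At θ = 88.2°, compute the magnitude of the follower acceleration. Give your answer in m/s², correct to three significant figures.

15.2

ω = 117.5 rad/s
x = r cosθ ⇒ ẍ = −rω² cosθ (ω constant).
|a| = rω²|cosθ| = 0.035·(117.5)²·|cos 88.2°| = 15.189 m/s².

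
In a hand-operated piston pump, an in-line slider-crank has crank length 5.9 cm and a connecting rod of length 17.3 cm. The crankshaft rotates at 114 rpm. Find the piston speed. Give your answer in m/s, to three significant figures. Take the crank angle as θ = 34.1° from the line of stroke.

ω = 2π·114/60 = 11.94 rad/s
For an in-line slider-crank, x = r cosθ + √(L² − r² sin²θ), so v = −rω sinθ·[1 + r cosθ/√(L² − r² sin²θ)].
With r = 0.059 m, L = 0.173 m, θ = 34.1°: √(L² − r² sin²θ) = 0.16981 m.
v = −0.059·11.94·0.56064·[1 + 0.059·0.82806/0.16981] = -0.5085 m/s.
|v| = 0.5085 m/s.

0.508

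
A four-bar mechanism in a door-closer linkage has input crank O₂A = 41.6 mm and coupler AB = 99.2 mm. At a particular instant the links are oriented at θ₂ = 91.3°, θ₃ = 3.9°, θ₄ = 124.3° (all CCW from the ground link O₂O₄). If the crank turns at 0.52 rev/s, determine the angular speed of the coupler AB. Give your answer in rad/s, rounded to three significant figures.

ω₂ = 3.267 rad/s (from 0.52 rev/s).
Differentiating the loop-closure r₂e^{iθ₂}+r₃e^{iθ₃}=r₁+r₄e^{iθ₄} gives r₂ω₂e^{iθ₂}+r₃ω₃e^{iθ₃}=r₄ω₄e^{iθ₄}.
Eliminating the other unknown: ω₃ = r₂ω₂ sin(θ₄−θ₂) / [r₃ sin(θ₃−θ₄)].
Numerator sine = +0.54464; denominator sine = -0.86251.
Result = 0.0416·3.267·(+0.54464) / (0.0992·(-0.86251)) = -0.86518 rad/s; magnitude 0.86518 rad/s.

0.865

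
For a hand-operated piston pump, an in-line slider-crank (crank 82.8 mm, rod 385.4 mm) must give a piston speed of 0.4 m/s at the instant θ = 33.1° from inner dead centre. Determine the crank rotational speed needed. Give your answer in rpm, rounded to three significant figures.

For an in-line slider-crank, |v_piston| = rω|sinθ|·[1 + r cosθ/√(L² − r² sin²θ)].
With r = 0.0828 m, L = 0.3854 m, θ = 33.1°: the bracketed kinematic factor |dx/dθ| = 0.053412 m.
ω = v/|dx/dθ| = 0.4/0.053412 = 7.489 rad/s.
N = 60ω/(2π) = 71.514 rpm.

71.5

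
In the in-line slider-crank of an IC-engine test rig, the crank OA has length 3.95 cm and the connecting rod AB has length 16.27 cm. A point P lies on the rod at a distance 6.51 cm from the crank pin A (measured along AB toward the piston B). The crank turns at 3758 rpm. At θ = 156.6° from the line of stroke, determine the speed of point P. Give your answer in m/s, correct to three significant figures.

ω = 393.5 rad/s.  Crank-pin speed |V_A| = rω = 15.545 m/s, perpendicular to OA.
Rod angle: sinφ = −(r/L) sinθ ⇒ φ = -5.533°; ω_rod = −rω cosθ/√(L²−r²sin²θ) = +88.095 rad/s.
V_P = V_A + ω_rod × AP, with AP = 0.0651 m along the rod.
Components: V_Px = −rω sinθ − a·ω_rod·sinφ = -5.6206 m/s;  V_Py = rω cosθ + a·ω_rod·cosφ = -8.558 m/s.
|V_P| = √(V_Px² + V_Py²) = 10.239 m/s.

10.2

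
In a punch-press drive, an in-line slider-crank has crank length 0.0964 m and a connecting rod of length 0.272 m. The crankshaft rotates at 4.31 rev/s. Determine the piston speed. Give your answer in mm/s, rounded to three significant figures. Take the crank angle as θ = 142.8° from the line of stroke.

ω = 2π·4.31 = 27.08 rad/s
For an in-line slider-crank, x = r cosθ + √(L² − r² sin²θ), so v = −rω sinθ·[1 + r cosθ/√(L² − r² sin²θ)].
With r = 0.0964 m, L = 0.272 m, θ = 142.8°: √(L² − r² sin²θ) = 0.26568 m.
v = −0.0964·27.08·0.60460·[1 + 0.0964·-0.79653/0.26568] = -1.1222 m/s.
|v| = 1.1222 m/s = 1122.2 mm/s.

1120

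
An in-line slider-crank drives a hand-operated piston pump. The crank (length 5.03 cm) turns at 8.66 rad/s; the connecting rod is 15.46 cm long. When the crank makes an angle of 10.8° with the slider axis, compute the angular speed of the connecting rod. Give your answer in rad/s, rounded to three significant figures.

ω = 8.66 rad/s
The rod makes angle φ with the slider axis where L sinφ = r sinθ; differentiating, L cosφ·φ̇ = r ω cosθ.
L cosφ = √(L² − r² sin²θ) = 0.15431 m.
|ω_rod| = r ω |cosθ| / √(L² − r² sin²θ) = 0.0503·8.66·0.98229/0.15431 = 2.7728 rad/s.

2.77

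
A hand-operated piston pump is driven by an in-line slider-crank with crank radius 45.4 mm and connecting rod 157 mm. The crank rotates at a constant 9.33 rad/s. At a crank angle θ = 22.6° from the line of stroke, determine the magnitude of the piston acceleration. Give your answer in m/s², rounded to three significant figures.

4.47

ω = 9.33 rad/s
x(θ) = r cosθ + √(L² − r² sin²θ); with ω constant, a = ω²·d²x/dθ².
d²x/dθ² = −r cosθ − r²(cos2θ)/√u − r⁴ sin²2θ/(4u^{3/2}),  u = L² − r² sin²θ = 0.0243446 m².
Substituting r = 0.0454 m, L = 0.157 m, θ = 22.6°: d²x/dθ² = -0.051363 m.
a = ω²·d²x/dθ² = (9.33)²·(-0.051363) = -4.4711 m/s²;  |a| = 4.4711 m/s².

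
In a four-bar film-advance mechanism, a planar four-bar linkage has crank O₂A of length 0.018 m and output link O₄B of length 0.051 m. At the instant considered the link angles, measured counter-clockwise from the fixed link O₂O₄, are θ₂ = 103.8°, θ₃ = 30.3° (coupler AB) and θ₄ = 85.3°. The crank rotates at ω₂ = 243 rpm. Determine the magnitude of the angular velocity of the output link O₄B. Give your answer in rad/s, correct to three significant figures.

10.5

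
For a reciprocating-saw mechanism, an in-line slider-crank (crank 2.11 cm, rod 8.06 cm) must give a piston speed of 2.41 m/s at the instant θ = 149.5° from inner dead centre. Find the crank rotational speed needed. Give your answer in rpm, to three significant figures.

2780

For an in-line slider-crank, |v_piston| = rω|sinθ|·[1 + r cosθ/√(L² − r² sin²θ)].
With r = 0.0211 m, L = 0.0806 m, θ = 149.5°: the bracketed kinematic factor |dx/dθ| = 0.0082719 m.
ω = v/|dx/dθ| = 2.41/0.0082719 = 291.35 rad/s.
N = 60ω/(2π) = 2782.2 rpm.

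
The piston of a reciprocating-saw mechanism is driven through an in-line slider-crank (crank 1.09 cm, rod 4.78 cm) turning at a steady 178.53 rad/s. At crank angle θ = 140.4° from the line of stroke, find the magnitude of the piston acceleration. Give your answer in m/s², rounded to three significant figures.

ω = 178.5 rad/s
x(θ) = r cosθ + √(L² − r² sin²θ); with ω constant, a = ω²·d²x/dθ².
d²x/dθ² = −r cosθ − r²(cos2θ)/√u − r⁴ sin²2θ/(4u^{3/2}),  u = L² − r² sin²θ = 0.00223657 m².
Substituting r = 0.0109 m, L = 0.0478 m, θ = 140.4°: d²x/dθ² = +0.0078957 m.
a = ω²·d²x/dθ² = (178.5)²·(+0.0078957) = +251.66 m/s²;  |a| = 251.66 m/s².

252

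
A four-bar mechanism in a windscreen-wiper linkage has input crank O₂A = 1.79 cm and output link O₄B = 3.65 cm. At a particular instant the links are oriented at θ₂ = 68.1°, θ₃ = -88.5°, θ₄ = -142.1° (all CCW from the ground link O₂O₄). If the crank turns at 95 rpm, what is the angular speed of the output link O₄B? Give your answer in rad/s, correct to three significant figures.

2.41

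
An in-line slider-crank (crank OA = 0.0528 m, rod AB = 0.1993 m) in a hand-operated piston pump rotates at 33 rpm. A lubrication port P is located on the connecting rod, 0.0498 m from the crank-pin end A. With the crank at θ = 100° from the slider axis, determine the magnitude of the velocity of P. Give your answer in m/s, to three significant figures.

0.179

ω = 3.456 rad/s.  Crank-pin speed |V_A| = rω = 0.18246 m/s, perpendicular to OA.
Rod angle: sinφ = −(r/L) sinθ ⇒ φ = -15.124°; ω_rod = −rω cosθ/√(L²−r²sin²θ) = +0.16468 rad/s.
V_P = V_A + ω_rod × AP, with AP = 0.0498 m along the rod.
Components: V_Px = −rω sinθ − a·ω_rod·sinφ = -0.17755 m/s;  V_Py = rω cosθ + a·ω_rod·cosφ = -0.023767 m/s.
|V_P| = √(V_Px² + V_Py²) = 0.17914 m/s.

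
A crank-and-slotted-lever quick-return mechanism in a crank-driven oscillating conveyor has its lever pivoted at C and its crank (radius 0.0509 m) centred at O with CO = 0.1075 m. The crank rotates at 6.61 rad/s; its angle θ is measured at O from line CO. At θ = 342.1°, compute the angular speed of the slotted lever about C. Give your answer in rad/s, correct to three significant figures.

ω = 6.61 rad/s
Crank pin A relative to C: A = (d + r cosθ, r sinθ); lever angle φ = atan2(r sinθ, d + r cosθ).
Differentiating tanφ: φ̇ = rω(d cosθ + r)/(d² + r² + 2dr cosθ).
d² + r² + 2dr cosθ = |CA|² = 0.0245608 m²;  d cosθ + r = +0.1532 m.
|ω_lever| = |0.0509·6.61·+0.1532| / 0.0245608 = 2.0986 rad/s.

2.10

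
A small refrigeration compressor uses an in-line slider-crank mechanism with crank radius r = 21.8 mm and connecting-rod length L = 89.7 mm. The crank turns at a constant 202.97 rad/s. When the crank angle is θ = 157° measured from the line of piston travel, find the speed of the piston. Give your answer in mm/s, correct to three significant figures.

1340

ω = 203 rad/s
For an in-line slider-crank, x = r cosθ + √(L² − r² sin²θ), so v = −rω sinθ·[1 + r cosθ/√(L² − r² sin²θ)].
With r = 0.0218 m, L = 0.0897 m, θ = 157°: √(L² − r² sin²θ) = 0.089295 m.
v = −0.0218·203·0.39073·[1 + 0.0218·-0.92050/0.089295] = -1.3404 m/s.
|v| = 1.3404 m/s = 1340.4 mm/s.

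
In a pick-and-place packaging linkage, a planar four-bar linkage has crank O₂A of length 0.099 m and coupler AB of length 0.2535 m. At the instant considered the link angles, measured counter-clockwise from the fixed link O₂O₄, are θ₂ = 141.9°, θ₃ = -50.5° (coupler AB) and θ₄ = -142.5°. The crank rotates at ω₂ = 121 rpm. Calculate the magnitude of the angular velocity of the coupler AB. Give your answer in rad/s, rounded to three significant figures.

4.80

ω₂ = 12.67 rad/s (from 121 rpm).
Differentiating the loop-closure r₂e^{iθ₂}+r₃e^{iθ₃}=r₁+r₄e^{iθ₄} gives r₂ω₂e^{iθ₂}+r₃ω₃e^{iθ₃}=r₄ω₄e^{iθ₄}.
Eliminating the other unknown: ω₃ = r₂ω₂ sin(θ₄−θ₂) / [r₃ sin(θ₃−θ₄)].
Numerator sine = +0.96858; denominator sine = +0.99939.
Result = 0.099·12.67·(+0.96858) / (0.2535·(+0.99939)) = +4.7959 rad/s; magnitude 4.7959 rad/s.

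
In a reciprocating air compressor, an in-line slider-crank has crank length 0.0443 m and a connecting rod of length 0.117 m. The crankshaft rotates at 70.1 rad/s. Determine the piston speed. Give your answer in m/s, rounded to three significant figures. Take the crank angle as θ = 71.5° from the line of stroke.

ω = 70.1 rad/s
For an in-line slider-crank, x = r cosθ + √(L² − r² sin²θ), so v = −rω sinθ·[1 + r cosθ/√(L² − r² sin²θ)].
With r = 0.0443 m, L = 0.117 m, θ = 71.5°: √(L² − r² sin²θ) = 0.1092 m.
v = −0.0443·70.1·0.94832·[1 + 0.0443·0.31730/0.1092] = -3.324 m/s.
|v| = 3.324 m/s.

3.32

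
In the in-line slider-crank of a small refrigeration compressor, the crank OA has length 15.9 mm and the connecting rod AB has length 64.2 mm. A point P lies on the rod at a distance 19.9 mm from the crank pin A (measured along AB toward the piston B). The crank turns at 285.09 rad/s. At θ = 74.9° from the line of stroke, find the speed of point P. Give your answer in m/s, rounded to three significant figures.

ω = 285.1 rad/s.  Crank-pin speed |V_A| = rω = 4.5329 m/s, perpendicular to OA.
Rod angle: sinφ = −(r/L) sinθ ⇒ φ = -13.834°; ω_rod = −rω cosθ/√(L²−r²sin²θ) = -18.943 rad/s.
V_P = V_A + ω_rod × AP, with AP = 0.0199 m along the rod.
Components: V_Px = −rω sinθ − a·ω_rod·sinφ = -4.4666 m/s;  V_Py = rω cosθ + a·ω_rod·cosφ = +0.81482 m/s.
|V_P| = √(V_Px² + V_Py²) = 4.5403 m/s.

4.54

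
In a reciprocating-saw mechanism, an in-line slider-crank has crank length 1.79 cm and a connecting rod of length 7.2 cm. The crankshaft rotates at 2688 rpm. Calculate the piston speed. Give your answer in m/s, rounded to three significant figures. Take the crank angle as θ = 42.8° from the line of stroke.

4.06

ω = 2π·2688/60 = 281.5 rad/s
For an in-line slider-crank, x = r cosθ + √(L² − r² sin²θ), so v = −rω sinθ·[1 + r cosθ/√(L² − r² sin²θ)].
With r = 0.0179 m, L = 0.072 m, θ = 42.8°: √(L² − r² sin²θ) = 0.070965 m.
v = −0.0179·281.5·0.67944·[1 + 0.0179·0.73373/0.070965] = -4.057 m/s.
|v| = 4.057 m/s.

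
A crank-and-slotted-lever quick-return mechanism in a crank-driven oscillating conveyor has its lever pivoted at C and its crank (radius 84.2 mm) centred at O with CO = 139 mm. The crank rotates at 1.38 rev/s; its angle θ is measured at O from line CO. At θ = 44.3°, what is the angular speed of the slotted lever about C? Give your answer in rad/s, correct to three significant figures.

3.11

ω = 8.671 rad/s (from 1.38 rev/s).
Crank pin A relative to C: A = (d + r cosθ, r sinθ); lever angle φ = atan2(r sinθ, d + r cosθ).
Differentiating tanφ: φ̇ = rω(d cosθ + r)/(d² + r² + 2dr cosθ).
d² + r² + 2dr cosθ = |CA|² = 0.0431633 m²;  d cosθ + r = +0.18368 m.
|ω_lever| = |0.0842·8.671·+0.18368| / 0.0431633 = 3.1069 rad/s.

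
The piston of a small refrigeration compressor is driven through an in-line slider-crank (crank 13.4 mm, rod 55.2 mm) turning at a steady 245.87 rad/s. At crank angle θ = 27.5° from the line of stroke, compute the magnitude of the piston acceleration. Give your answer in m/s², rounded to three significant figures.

834

ω = 245.9 rad/s
x(θ) = r cosθ + √(L² − r² sin²θ); with ω constant, a = ω²·d²x/dθ².
d²x/dθ² = −r cosθ − r²(cos2θ)/√u − r⁴ sin²2θ/(4u^{3/2}),  u = L² − r² sin²θ = 0.00300876 m².
Substituting r = 0.0134 m, L = 0.0552 m, θ = 27.5°: d²x/dθ² = -0.013796 m.
a = ω²·d²x/dθ² = (245.9)²·(-0.013796) = -834.02 m/s²;  |a| = 834.02 m/s².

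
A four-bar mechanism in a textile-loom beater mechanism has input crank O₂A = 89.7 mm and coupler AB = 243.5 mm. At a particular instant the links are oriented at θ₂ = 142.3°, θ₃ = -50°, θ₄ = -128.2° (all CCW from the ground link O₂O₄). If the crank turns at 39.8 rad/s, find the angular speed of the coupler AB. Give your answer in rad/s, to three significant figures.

ω₂ = 39.8 rad/s
Differentiating the loop-closure r₂e^{iθ₂}+r₃e^{iθ₃}=r₁+r₄e^{iθ₄} gives r₂ω₂e^{iθ₂}+r₃ω₃e^{iθ₃}=r₄ω₄e^{iθ₄}.
Eliminating the other unknown: ω₃ = r₂ω₂ sin(θ₄−θ₂) / [r₃ sin(θ₃−θ₄)].
Numerator sine = +0.99996; denominator sine = +0.97887.
Result = 0.0897·39.8·(+0.99996) / (0.2435·(+0.97887)) = +14.977 rad/s; magnitude 14.977 rad/s.

15.0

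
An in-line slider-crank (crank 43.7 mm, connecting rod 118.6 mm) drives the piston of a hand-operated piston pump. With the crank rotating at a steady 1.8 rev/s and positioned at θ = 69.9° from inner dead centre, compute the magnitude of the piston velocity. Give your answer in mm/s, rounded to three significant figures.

ω = 2π·1.8 = 11.31 rad/s
For an in-line slider-crank, x = r cosθ + √(L² − r² sin²θ), so v = −rω sinθ·[1 + r cosθ/√(L² − r² sin²θ)].
With r = 0.0437 m, L = 0.1186 m, θ = 69.9°: √(L² − r² sin²θ) = 0.11127 m.
v = −0.0437·11.31·0.93909·[1 + 0.0437·0.34366/0.11127] = -0.52677 m/s.
|v| = 0.52677 m/s = 526.77 mm/s.

527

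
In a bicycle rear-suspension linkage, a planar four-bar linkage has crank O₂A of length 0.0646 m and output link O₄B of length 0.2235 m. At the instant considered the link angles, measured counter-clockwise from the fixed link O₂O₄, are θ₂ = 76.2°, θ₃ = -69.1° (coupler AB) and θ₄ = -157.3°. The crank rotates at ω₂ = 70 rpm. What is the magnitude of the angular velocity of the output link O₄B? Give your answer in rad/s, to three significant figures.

1.21

ω₂ = 7.33 rad/s (from 70 rpm).
Differentiating the loop-closure r₂e^{iθ₂}+r₃e^{iθ₃}=r₁+r₄e^{iθ₄} gives r₂ω₂e^{iθ₂}+r₃ω₃e^{iθ₃}=r₄ω₄e^{iθ₄}.
Eliminating the other unknown: ω₄ = r₂ω₂ sin(θ₂−θ₃) / [r₄ sin(θ₄−θ₃)].
Numerator sine = +0.56928; denominator sine = -0.99951.
Result = 0.0646·7.33·(+0.56928) / (0.2235·(-0.99951)) = -1.2068 rad/s; magnitude 1.2068 rad/s.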